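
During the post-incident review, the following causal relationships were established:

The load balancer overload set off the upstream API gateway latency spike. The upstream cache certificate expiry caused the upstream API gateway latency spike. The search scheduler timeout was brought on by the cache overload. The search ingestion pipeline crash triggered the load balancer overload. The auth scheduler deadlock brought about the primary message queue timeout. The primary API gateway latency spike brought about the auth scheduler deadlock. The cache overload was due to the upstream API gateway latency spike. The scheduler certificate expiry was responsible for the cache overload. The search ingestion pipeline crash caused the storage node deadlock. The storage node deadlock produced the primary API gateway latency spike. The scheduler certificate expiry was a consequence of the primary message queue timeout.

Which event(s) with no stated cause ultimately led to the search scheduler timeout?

the search ingestion pipeline crash, the upstream cache certificate expiry

Tracing upstream from the search scheduler timeout: the search scheduler timeout ← the cache overload ← the upstream API gateway latency spike ← the load balancer overload ← the search ingestion pipeline crash.
A separate upstream branch: the search scheduler timeout ← the cache overload ← the upstream API gateway latency spike ← the upstream cache certificate expiry.
Each of those chain origins has no stated cause.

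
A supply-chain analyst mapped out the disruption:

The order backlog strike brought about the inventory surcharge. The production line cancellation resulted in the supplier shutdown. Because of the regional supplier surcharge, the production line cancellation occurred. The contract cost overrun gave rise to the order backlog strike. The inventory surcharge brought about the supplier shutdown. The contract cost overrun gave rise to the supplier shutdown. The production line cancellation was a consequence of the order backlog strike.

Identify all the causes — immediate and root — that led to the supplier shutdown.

Immediate causes of the supplier shutdown: the contract cost overrun, the inventory surcharge, the production line cancellation.
Further upstream: the order backlog strike, the regional supplier surcharge.

the contract cost overrun, the inventory surcharge, the order backlog strike, the production line cancellation, the regional supplier surcharge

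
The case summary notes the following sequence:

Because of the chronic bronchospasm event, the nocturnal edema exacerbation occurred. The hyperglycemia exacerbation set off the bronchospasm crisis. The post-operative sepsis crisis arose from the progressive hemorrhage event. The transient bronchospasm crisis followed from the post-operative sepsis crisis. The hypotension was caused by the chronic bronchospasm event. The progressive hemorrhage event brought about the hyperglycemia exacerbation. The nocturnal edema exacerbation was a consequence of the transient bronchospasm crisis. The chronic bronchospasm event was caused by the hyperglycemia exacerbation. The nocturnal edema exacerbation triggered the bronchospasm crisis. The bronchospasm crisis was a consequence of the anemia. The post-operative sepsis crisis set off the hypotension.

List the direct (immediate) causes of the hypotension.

Upstream contributors include the progressive hemorrhage event, the hyperglycemia exacerbation, but only the chronic bronchospasm event, the post-operative sepsis crisis feed directly into the hypotension.

the chronic bronchospasm event, the post-operative sepsis crisis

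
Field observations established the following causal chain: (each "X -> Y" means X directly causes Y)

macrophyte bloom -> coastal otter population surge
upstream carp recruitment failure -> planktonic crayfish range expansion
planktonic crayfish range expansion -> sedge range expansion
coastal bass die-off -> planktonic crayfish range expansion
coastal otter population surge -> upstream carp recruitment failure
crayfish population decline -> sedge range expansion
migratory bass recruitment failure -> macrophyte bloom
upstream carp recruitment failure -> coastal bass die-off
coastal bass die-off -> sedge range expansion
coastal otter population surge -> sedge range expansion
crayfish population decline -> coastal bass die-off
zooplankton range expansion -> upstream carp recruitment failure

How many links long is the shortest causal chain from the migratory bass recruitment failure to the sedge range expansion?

Shortest chain: the migratory bass recruitment failure → the macrophyte bloom → the coastal otter population surge → the sedge range expansion.

3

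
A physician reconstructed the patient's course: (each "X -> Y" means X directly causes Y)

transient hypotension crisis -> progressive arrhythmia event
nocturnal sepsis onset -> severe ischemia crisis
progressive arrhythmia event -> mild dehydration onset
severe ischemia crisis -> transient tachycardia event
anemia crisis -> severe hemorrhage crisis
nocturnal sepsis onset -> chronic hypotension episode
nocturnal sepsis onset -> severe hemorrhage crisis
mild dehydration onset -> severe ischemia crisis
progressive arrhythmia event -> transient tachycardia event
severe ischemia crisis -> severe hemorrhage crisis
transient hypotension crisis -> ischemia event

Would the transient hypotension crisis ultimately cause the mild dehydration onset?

There is a causal chain: the transient hypotension crisis → the progressive arrhythmia event → the mild dehydration onset.

Yes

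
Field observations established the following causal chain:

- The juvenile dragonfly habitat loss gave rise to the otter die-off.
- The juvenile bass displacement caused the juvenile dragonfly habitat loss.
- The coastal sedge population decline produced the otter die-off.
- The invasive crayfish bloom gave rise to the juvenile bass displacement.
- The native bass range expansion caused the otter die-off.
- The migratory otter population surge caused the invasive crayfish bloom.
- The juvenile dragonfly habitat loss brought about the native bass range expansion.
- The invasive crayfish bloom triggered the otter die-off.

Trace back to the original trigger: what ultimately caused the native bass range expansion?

the migratory otter population surge

Tracing upstream from the native bass range expansion: the native bass range expansion ← the juvenile dragonfly habitat loss ← the juvenile bass displacement ← the invasive crayfish bloom ← the migratory otter population surge.
The migratory otter population surge has no stated cause, so it is the root.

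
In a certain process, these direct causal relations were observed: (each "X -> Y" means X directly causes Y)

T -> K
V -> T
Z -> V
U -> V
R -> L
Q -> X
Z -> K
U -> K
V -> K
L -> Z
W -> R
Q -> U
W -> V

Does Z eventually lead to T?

There is a causal chain: Z → V → T.

Yes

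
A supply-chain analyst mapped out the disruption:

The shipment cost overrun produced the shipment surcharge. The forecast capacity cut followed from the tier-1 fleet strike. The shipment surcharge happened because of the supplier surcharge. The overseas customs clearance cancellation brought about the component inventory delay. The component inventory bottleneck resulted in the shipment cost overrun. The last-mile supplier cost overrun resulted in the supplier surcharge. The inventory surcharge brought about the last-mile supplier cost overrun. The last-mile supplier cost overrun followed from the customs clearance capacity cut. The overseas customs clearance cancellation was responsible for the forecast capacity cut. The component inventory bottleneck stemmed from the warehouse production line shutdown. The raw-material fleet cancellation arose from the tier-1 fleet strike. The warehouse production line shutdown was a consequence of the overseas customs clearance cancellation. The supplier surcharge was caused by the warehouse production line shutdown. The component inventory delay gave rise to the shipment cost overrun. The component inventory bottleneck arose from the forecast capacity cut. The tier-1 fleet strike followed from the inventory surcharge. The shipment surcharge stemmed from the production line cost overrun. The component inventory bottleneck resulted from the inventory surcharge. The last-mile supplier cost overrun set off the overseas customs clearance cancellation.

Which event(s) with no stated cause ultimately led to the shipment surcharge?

the customs clearance capacity cut, the inventory surcharge, the production line cost overrun

Tracing upstream from the shipment surcharge: the shipment surcharge ← the supplier surcharge ← the last-mile supplier cost overrun ← the customs clearance capacity cut.
A separate upstream branch: the shipment surcharge ← the production line cost overrun.
A separate upstream branch: the shipment surcharge ← the shipment cost overrun ← the component inventory bottleneck ← the inventory surcharge.
Each of those chain origins has no stated cause.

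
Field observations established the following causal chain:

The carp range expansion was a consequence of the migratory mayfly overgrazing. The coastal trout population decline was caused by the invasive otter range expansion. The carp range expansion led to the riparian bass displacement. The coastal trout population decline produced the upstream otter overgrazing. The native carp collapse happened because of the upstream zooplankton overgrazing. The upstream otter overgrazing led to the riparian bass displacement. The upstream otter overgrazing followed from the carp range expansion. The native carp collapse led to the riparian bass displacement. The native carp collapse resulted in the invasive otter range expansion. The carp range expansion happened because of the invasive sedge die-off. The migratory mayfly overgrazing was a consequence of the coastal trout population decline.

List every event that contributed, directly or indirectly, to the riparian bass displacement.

the carp range expansion, the coastal trout population decline, the invasive otter range expansion, the invasive sedge die-off, the migratory mayfly overgrazing, the native carp collapse, the upstream otter overgrazing, the upstream zooplankton overgrazing

Immediate causes of the riparian bass displacement: the native carp collapse, the carp range expansion, the upstream otter overgrazing.
Further upstream: the upstream zooplankton overgrazing, the invasive otter range expansion, the coastal trout population decline, the migratory mayfly overgrazing, the invasive sedge die-off.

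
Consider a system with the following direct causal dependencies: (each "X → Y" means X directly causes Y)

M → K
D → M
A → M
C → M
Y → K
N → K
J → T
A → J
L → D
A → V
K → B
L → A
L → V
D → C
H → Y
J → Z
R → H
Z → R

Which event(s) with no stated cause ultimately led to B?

L, N

Tracing upstream from B: B ← K ← M ← A ← L.
A separate upstream branch: B ← K ← N.
Each of those chain origins has no stated cause.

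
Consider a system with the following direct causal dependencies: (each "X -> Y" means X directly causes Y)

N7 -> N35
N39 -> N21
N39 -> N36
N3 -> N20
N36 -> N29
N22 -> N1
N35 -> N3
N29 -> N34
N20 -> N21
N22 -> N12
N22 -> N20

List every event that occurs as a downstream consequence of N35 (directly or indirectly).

N20, N21, N3

Direct effects: N3.
2 steps out: N20.
3 steps out: N21.
Not reachable from it: N22, N7, N39, N36, N1, N29, N12, N34.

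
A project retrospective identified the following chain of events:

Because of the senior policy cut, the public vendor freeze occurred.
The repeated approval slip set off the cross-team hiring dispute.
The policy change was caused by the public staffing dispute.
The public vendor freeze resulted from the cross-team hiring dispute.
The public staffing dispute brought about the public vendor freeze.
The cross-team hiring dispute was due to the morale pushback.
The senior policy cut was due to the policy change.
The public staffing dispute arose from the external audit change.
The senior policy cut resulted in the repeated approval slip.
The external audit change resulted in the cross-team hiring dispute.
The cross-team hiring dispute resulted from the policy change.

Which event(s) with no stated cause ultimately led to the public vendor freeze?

Tracing upstream from the public vendor freeze: the public vendor freeze ← the public staffing dispute ← the external audit change.
A separate upstream branch: the public vendor freeze ← the cross-team hiring dispute ← the morale pushback.
Each of those chain origins has no stated cause.

the external audit change, the morale pushback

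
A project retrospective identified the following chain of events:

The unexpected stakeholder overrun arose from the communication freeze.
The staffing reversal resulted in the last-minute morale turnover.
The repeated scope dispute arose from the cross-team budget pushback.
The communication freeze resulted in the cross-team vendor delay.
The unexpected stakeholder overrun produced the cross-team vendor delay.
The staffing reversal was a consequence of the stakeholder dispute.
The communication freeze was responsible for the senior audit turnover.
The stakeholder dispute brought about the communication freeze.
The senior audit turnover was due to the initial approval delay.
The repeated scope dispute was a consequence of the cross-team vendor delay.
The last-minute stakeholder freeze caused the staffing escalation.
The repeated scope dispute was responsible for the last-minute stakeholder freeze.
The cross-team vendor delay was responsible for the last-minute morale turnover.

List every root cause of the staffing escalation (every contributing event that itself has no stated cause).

the cross-team budget pushback, the stakeholder dispute

Tracing upstream from the staffing escalation: the staffing escalation ← the last-minute stakeholder freeze ← the repeated scope dispute ← the cross-team vendor delay ← the communication freeze ← the stakeholder dispute.
A separate upstream branch: the staffing escalation ← the last-minute stakeholder freeze ← the repeated scope dispute ← the cross-team budget pushback.
Each of those chain origins has no stated cause.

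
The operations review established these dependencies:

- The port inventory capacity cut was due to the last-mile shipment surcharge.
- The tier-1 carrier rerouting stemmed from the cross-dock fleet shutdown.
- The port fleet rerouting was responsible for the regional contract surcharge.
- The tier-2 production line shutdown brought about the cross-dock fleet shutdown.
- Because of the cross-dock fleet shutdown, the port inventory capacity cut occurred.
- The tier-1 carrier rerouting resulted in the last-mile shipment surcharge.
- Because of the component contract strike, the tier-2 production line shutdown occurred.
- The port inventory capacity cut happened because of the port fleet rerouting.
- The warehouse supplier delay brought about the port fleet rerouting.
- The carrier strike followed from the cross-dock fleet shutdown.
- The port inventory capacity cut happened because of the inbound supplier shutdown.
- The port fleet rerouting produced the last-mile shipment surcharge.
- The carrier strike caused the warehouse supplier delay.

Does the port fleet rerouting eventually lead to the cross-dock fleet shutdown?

No

The port fleet rerouting leads to the last-mile shipment surcharge, the regional contract surcharge, the port inventory capacity cut; the cross-dock fleet shutdown is not among them.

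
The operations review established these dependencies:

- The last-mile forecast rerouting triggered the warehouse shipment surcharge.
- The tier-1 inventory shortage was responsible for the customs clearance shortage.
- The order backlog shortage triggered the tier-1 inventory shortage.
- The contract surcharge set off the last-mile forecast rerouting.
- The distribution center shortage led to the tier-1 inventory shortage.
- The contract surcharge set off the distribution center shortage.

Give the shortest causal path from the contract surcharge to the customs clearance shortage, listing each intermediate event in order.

the contract surcharge → the distribution center shortage → the tier-1 inventory shortage → the customs clearance shortage

the contract surcharge → the distribution center shortage
the distribution center shortage → the tier-1 inventory shortage
the tier-1 inventory shortage → the customs clearance shortage
Length: 3 steps.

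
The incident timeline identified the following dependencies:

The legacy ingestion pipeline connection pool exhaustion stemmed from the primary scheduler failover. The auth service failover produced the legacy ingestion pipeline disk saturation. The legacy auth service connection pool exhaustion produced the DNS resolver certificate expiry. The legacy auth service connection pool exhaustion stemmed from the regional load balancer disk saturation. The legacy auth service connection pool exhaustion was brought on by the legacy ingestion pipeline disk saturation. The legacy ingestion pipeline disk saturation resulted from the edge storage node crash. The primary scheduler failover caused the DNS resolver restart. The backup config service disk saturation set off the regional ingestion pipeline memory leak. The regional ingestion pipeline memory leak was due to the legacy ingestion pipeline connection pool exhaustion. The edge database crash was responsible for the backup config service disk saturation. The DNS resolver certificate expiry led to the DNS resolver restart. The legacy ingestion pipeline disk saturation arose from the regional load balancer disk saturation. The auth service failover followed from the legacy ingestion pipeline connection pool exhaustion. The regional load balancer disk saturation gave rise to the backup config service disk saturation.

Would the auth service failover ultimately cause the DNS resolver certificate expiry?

Yes

There is a causal chain: the auth service failover → the legacy ingestion pipeline disk saturation → the legacy auth service connection pool exhaustion → the DNS resolver certificate expiry.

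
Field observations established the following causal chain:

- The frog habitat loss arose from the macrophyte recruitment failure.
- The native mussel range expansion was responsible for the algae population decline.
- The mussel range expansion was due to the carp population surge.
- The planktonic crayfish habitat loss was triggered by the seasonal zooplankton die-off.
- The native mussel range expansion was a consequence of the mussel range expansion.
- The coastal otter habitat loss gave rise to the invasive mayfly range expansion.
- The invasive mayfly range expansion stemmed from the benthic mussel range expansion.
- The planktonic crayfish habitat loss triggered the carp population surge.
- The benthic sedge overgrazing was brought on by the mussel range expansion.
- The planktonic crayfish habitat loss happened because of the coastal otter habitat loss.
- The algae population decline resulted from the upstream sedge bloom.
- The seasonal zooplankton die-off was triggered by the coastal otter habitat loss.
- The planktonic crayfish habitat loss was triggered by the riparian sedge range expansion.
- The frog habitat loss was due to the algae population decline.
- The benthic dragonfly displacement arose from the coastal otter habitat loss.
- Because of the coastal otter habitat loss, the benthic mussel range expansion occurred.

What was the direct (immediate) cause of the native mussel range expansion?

the mussel range expansion

Upstream contributors include the coastal otter habitat loss, the seasonal zooplankton die-off, the riparian sedge range expansion, the planktonic crayfish habitat loss, the carp population surge, but only the mussel range expansion feeds directly into the native mussel range expansion.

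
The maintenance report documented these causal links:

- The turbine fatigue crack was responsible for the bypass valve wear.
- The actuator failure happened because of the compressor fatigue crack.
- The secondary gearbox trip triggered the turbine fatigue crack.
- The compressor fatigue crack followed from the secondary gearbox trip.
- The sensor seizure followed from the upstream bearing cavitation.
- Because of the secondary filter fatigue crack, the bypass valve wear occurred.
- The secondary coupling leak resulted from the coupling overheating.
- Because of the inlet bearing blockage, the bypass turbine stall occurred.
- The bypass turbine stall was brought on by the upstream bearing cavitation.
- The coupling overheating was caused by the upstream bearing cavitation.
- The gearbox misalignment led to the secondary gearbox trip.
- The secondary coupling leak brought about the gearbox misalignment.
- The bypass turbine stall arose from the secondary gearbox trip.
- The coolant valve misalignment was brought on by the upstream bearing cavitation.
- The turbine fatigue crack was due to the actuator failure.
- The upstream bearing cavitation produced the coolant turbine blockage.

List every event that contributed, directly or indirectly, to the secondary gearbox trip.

Immediate cause of the secondary gearbox trip: the gearbox misalignment.
Further upstream: the upstream bearing cavitation, the coupling overheating, the secondary coupling leak.

the coupling overheating, the gearbox misalignment, the secondary coupling leak, the upstream bearing cavitation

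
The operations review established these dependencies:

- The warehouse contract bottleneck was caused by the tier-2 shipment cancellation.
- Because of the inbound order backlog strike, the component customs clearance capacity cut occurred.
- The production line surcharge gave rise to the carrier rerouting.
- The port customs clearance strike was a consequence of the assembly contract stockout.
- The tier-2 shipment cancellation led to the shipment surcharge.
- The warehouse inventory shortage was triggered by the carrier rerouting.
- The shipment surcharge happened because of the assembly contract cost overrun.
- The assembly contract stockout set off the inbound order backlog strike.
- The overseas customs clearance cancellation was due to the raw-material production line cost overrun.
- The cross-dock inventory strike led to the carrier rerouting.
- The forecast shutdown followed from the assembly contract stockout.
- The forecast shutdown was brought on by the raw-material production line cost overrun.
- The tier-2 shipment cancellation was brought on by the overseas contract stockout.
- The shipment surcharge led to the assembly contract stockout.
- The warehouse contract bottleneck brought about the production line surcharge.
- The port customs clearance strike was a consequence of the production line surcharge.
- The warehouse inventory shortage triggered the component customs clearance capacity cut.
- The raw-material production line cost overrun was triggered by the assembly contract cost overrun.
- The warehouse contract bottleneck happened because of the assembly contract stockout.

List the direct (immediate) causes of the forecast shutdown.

the assembly contract stockout, the raw-material production line cost overrun

Upstream contributors include the assembly contract cost overrun, the overseas contract stockout, the tier-2 shipment cancellation, the shipment surcharge, but only the assembly contract stockout, the raw-material production line cost overrun feed directly into the forecast shutdown.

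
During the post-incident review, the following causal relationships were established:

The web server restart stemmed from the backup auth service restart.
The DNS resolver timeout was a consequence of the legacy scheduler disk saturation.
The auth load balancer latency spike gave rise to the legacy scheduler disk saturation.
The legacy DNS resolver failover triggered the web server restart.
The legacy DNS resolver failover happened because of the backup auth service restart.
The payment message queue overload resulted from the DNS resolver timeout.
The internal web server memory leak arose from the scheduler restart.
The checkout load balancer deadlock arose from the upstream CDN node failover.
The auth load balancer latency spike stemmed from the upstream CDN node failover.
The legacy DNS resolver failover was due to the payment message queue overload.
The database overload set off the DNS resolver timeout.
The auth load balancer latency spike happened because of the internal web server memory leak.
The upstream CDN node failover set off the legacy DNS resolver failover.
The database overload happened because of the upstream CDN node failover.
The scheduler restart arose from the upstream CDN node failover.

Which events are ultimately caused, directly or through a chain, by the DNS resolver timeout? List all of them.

the legacy DNS resolver failover, the payment message queue overload, the web server restart

Direct effects: the payment message queue overload.
2 steps out: the legacy DNS resolver failover.
3 steps out: the web server restart.
Not reachable from it: the upstream CDN node failover, the checkout load balancer deadlock, the database overload, the scheduler restart, the internal web server memory leak, the auth load balancer latency spike, the legacy scheduler disk saturation, the backup auth service restart.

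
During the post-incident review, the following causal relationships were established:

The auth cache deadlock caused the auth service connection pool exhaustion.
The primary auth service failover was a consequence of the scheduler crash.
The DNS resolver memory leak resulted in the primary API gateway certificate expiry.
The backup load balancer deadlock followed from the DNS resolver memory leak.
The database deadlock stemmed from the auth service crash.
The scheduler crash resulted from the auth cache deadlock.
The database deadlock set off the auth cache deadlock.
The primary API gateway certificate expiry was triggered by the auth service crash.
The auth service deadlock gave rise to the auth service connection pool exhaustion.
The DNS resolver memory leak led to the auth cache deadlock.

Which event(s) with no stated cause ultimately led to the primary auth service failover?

the DNS resolver memory leak, the auth service crash

Tracing upstream from the primary auth service failover: the primary auth service failover ← the scheduler crash ← the auth cache deadlock ← the database deadlock ← the auth service crash.
A separate upstream branch: the primary auth service failover ← the scheduler crash ← the auth cache deadlock ← the DNS resolver memory leak.
Each of those chain origins has no stated cause.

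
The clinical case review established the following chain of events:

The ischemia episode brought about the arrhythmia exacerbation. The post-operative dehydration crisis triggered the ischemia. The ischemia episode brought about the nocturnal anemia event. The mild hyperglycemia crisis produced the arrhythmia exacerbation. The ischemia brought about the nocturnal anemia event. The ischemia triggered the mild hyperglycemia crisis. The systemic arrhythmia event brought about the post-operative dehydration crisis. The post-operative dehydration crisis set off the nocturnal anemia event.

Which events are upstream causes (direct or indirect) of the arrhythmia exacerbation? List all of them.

the ischemia, the ischemia episode, the mild hyperglycemia crisis, the post-operative dehydration crisis, the systemic arrhythmia event

Immediate causes of the arrhythmia exacerbation: the ischemia episode, the mild hyperglycemia crisis.
Further upstream: the systemic arrhythmia event, the post-operative dehydration crisis, the ischemia.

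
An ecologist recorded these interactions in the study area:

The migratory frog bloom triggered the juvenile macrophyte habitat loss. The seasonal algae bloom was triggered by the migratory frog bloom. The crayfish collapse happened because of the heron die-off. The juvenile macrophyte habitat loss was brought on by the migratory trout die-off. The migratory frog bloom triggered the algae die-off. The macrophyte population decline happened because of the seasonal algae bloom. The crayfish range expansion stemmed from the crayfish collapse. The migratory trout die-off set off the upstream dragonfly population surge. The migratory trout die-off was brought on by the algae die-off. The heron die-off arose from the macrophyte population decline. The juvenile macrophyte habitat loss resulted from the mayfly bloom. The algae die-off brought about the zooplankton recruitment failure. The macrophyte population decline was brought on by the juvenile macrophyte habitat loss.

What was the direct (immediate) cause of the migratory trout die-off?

the algae die-off

Upstream contributors include the migratory frog bloom, but only the algae die-off feeds directly into the migratory trout die-off.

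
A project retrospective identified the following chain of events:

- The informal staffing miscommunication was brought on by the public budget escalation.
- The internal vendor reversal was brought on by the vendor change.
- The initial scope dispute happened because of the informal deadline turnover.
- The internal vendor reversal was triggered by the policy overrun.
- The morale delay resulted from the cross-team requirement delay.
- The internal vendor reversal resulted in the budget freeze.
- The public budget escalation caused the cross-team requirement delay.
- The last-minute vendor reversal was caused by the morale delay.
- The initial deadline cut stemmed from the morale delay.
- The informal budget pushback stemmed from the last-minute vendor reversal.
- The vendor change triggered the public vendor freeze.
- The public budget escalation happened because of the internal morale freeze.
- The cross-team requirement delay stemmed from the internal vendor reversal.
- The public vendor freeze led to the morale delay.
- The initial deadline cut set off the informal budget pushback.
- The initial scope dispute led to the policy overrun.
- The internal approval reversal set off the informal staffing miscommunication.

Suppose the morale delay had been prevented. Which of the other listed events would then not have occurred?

Downstream of the morale delay: the last-minute vendor reversal, the initial deadline cut, the informal budget pushback.

the informal budget pushback, the initial deadline cut, the last-minute vendor reversal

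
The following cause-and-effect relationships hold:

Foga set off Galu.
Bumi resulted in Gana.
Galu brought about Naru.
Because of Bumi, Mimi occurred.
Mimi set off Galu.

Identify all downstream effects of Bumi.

Galu, Gana, Mimi, Naru

Direct effects: Mimi, Gana.
2 steps out: Galu.
3 steps out: Naru.
Not reachable from it: Foga.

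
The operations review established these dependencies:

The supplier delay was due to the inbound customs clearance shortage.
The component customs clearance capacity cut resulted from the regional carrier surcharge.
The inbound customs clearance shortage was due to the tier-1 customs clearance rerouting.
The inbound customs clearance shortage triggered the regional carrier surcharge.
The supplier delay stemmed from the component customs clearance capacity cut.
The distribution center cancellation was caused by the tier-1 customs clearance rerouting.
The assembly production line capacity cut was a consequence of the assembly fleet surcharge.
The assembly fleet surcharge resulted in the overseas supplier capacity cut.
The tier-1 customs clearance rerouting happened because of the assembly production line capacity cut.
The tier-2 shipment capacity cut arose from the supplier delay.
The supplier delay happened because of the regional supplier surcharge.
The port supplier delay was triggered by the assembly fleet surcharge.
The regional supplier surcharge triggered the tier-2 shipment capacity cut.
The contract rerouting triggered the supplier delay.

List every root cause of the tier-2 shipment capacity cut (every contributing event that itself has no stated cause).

the assembly fleet surcharge, the contract rerouting, the regional supplier surcharge

Tracing upstream from the tier-2 shipment capacity cut: the tier-2 shipment capacity cut ← the supplier delay ← the inbound customs clearance shortage ← the tier-1 customs clearance rerouting ← the assembly production line capacity cut ← the assembly fleet surcharge.
A separate upstream branch: the tier-2 shipment capacity cut ← the supplier delay ← the contract rerouting.
A separate upstream branch: the tier-2 shipment capacity cut ← the regional supplier surcharge.
Each of those chain origins has no stated cause.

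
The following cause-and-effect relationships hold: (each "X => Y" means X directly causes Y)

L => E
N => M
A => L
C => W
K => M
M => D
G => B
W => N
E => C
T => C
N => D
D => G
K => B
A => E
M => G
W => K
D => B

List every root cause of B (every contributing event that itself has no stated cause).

A, T

Tracing upstream from B: B ← K ← W ← C ← E ← A.
A separate upstream branch: B ← K ← W ← C ← T.
Each of those chain origins has no stated cause.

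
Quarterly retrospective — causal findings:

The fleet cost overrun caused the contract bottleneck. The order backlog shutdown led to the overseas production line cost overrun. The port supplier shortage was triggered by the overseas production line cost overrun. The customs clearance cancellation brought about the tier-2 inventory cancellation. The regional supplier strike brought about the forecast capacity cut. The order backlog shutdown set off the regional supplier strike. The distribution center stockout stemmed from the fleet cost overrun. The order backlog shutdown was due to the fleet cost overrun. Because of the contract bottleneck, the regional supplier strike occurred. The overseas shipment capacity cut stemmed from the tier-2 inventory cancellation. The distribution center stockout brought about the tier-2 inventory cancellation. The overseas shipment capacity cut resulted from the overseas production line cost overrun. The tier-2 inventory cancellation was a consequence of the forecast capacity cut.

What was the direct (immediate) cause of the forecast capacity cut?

Upstream contributors include the fleet cost overrun, the order backlog shutdown, the contract bottleneck, but only the regional supplier strike feeds directly into the forecast capacity cut.

the regional supplier strike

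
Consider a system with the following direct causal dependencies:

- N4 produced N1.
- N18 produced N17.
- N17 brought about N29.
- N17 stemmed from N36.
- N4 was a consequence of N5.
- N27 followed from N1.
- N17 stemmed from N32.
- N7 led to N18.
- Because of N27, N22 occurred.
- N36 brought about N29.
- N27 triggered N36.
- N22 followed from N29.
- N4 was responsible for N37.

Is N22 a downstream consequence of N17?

Yes

There is a causal chain: N17 → N29 → N22.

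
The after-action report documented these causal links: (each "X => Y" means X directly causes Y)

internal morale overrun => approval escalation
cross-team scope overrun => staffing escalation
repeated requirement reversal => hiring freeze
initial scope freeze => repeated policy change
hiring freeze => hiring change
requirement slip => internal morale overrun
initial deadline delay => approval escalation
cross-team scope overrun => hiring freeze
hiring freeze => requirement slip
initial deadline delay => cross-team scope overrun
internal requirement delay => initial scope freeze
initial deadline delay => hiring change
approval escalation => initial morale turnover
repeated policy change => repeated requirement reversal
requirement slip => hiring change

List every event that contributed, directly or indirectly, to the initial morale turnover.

the approval escalation, the cross-team scope overrun, the hiring freeze, the initial deadline delay, the initial scope freeze, the internal morale overrun, the internal requirement delay, the repeated policy change, the repeated requirement reversal, the requirement slip

Immediate cause of the initial morale turnover: the approval escalation.
Further upstream: the internal requirement delay, the initial scope freeze, the repeated policy change, the initial deadline delay, the cross-team scope overrun, the repeated requirement reversal, the hiring freeze, the requirement slip, the internal morale overrun.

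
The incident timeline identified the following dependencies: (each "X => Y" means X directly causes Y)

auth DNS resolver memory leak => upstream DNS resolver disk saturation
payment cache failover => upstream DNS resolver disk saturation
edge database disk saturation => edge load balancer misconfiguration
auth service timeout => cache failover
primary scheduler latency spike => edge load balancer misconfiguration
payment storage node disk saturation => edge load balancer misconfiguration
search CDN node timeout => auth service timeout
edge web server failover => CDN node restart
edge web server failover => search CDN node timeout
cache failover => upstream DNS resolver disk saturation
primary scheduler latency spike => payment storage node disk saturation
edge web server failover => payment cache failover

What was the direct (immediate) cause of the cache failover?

Upstream contributors include the edge web server failover, the search CDN node timeout, but only the auth service timeout feeds directly into the cache failover.

the auth service timeout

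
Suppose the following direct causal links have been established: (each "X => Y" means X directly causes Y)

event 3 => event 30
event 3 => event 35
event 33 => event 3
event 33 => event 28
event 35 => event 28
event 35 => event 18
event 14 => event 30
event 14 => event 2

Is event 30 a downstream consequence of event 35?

No

Event 35 leads to event 18, event 28; event 30 is not among them.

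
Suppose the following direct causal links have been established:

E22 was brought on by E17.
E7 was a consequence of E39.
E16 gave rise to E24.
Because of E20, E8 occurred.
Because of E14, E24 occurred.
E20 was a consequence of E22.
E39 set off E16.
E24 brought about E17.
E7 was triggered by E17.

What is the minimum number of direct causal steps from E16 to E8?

Shortest chain: E16 → E24 → E17 → E22 → E20 → E8.

5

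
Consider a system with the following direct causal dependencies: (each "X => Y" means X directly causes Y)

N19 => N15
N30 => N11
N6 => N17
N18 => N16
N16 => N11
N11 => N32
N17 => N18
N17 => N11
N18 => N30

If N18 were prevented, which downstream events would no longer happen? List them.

N16, N30

Downstream of N18: N16, N30, N11, N32.
Of those, still caused via another path: N11, N32.
The remainder have no surviving cause.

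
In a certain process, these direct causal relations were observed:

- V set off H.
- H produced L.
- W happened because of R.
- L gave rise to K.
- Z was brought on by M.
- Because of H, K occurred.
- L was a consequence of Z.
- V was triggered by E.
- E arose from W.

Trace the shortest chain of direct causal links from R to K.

R → W
W → E
E → V
V → H
H → K
Length: 5 steps.

R → W → E → V → H → K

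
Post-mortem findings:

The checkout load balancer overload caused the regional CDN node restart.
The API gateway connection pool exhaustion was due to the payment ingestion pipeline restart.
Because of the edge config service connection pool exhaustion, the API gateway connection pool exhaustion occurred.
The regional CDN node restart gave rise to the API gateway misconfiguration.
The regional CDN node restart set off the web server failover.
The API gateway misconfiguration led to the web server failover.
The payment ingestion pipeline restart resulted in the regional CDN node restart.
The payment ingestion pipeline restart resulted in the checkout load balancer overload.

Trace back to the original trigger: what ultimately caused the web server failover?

Tracing upstream from the web server failover: the web server failover ← the regional CDN node restart ← the payment ingestion pipeline restart.
The payment ingestion pipeline restart has no stated cause, so it is the root.

the payment ingestion pipeline restart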